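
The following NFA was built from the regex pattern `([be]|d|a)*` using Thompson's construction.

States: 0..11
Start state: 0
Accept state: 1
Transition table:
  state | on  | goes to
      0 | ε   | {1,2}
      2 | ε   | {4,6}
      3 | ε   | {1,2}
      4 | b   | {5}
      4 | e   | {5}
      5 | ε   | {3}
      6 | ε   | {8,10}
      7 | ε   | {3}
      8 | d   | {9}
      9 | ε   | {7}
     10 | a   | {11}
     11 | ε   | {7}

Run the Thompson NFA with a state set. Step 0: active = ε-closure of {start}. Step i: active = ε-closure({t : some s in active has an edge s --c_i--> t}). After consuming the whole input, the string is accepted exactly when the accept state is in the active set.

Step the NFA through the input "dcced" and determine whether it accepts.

Answer: REJECT

Steps:
start: ε-closure({0}) = {0,1,2,4,6,8,10}
'd' @ 1: {1,2,3,4,6,7,8,9,10}  (accept∈set)
'c' @ 2: {}  — no active states
rest 'ced' ignored (set empty)
end set {} — state 1 not in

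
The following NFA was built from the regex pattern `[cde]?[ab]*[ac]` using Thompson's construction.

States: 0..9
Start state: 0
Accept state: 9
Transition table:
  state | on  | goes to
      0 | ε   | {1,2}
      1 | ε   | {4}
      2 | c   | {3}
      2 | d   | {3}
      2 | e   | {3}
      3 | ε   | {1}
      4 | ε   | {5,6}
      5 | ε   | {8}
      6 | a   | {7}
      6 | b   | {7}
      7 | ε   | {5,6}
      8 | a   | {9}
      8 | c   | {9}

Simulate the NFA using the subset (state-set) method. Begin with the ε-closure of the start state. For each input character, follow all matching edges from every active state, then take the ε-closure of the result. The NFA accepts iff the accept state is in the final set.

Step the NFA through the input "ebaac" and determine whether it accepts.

initial (ε-close {0}): {0,1,2,4,5,6,8}
'e' @ 1: {1,3,4,5,6,8}
'b' @ 2: {5,6,7,8}
'a' @ 3: {5,6,7,8,9}  (accept∈set)
'a' @ 4: {5,6,7,8,9}  (accept∈set)
'c' @ 5: {9}  (accept∈set)
end set {9} — state 9 in

Answer: ACCEPT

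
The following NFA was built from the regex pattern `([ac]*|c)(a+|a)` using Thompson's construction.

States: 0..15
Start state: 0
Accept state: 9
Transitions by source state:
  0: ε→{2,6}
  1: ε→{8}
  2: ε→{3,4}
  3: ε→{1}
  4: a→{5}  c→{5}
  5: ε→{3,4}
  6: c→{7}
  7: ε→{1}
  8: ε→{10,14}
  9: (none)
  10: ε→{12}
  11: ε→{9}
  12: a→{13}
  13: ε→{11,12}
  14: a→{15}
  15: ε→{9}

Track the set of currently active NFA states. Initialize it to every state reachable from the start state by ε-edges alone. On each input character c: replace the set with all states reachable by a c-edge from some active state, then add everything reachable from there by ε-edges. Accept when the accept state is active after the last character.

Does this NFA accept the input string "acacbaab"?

initial (ε-close {0}): {0,1,2,3,4,6,8,10,12,14}
'a' @ 1: {1,3,4,5,8,9,10,11,12,13,14,15}  (accept∈set)
'c' @ 2: {1,3,4,5,8,10,12,14}
'a' @ 3: {1,3,4,5,8,9,10,11,12,13,14,15}  (accept∈set)
'c' @ 4: {1,3,4,5,8,10,12,14}
'b' @ 5: {}  — state set empty
rest 'aab' ignored (set empty)
final: {}; accept 9 not in set

Answer: REJECT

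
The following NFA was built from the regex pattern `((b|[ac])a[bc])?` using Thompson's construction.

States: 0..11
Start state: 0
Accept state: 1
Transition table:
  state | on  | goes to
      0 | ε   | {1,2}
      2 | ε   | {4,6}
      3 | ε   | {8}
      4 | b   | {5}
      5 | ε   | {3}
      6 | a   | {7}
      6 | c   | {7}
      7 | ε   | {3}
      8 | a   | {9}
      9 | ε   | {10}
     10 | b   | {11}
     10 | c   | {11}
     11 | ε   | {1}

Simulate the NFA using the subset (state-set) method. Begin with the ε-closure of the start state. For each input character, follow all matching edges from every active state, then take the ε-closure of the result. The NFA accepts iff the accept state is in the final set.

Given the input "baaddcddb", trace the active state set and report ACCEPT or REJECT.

Answer: REJECT

Steps:
S₀ = ε-closure({0}) = {0,1,2,4,6}
'b' @ 1: {3,5,8}
'a' @ 2: {9,10}
'a' @ 3: {}  — no active states
rest 'ddcddb' ignored (set empty)
after full input: {}  (accept=1 not in)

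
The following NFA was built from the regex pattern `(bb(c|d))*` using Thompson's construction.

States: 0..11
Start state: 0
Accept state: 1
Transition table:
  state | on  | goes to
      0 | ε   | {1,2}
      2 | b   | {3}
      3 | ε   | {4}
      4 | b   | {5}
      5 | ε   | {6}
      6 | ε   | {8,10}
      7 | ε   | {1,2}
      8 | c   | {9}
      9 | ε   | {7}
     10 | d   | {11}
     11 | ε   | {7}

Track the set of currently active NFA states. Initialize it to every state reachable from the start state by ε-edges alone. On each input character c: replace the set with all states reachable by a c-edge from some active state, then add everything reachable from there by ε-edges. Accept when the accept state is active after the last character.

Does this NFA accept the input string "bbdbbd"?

Answer: ACCEPT

Steps:
S₀ = ε-closure({0}) = {0,1,2}
'b' @ 1: {3,4}
'b' @ 2: {5,6,8,10}
'd' @ 3: {1,2,7,11}  (accept∈set)
'b' @ 4: {3,4}
'b' @ 5: {5,6,8,10}
'd' @ 6: {1,2,7,11}  (accept∈set)
end set {1,2,7,11} — state 1 in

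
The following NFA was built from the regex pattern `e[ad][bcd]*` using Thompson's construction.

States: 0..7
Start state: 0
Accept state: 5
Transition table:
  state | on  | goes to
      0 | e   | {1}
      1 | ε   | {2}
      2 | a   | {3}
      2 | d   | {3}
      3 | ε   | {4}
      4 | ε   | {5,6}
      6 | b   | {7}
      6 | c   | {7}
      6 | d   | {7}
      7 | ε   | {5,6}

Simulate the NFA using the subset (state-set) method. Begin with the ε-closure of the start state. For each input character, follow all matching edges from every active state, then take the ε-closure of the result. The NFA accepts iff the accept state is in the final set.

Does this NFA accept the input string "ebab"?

Answer: REJECT

Trace:
S₀ = ε-closure({0}) = {0}
'e' @ 1: {1,2}
'b' @ 2: {}  — dead — no transitions
rest 'ab' ignored (set empty)
final: {}; accept 5 not in set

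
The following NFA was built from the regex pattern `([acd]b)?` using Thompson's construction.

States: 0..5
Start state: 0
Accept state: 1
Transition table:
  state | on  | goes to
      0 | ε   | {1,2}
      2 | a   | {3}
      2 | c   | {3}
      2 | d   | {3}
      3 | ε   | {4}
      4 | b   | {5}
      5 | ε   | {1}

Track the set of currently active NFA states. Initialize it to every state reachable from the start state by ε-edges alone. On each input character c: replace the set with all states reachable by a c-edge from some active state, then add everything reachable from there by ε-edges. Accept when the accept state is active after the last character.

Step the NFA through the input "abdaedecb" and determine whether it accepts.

start: ε-closure({0}) = {0,1,2}
'a' @ 1: {3,4}
'b' @ 2: {1,5}  (accept∈set)
'd' @ 3: {}  — state set empty
rest 'aedecb' ignored (set empty)
end set {} — state 1 not in

Answer: REJECT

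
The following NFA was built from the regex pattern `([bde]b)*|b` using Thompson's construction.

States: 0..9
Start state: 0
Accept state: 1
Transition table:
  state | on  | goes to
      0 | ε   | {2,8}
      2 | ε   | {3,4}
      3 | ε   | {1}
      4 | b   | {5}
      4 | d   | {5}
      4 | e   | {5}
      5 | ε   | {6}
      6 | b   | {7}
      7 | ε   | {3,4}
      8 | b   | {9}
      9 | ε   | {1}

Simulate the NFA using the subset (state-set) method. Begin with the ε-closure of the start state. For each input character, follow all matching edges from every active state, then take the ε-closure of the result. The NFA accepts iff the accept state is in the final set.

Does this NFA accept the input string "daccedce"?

Answer: REJECT

Derivation:
S₀ = ε-closure({0}) = {0,1,2,3,4,8}
'd' @ 1: {5,6}
'a' @ 2: {}  — dead — no transitions
rest 'ccedce' ignored (set empty)
end set {} — state 1 not in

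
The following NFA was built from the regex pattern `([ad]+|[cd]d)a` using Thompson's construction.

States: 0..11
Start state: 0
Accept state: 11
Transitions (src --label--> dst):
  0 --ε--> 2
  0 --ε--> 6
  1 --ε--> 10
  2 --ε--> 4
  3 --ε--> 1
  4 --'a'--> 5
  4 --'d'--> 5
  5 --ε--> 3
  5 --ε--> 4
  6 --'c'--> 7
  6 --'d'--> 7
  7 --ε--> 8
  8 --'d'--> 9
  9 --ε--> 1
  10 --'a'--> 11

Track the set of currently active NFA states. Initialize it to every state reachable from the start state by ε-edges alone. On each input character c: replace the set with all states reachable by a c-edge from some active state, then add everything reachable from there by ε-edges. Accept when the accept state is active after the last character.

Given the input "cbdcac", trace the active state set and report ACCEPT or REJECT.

Answer: REJECT

Derivation:
start: ε-closure({0}) = {0,2,4,6}
'c' @ 1: {7,8}
'b' @ 2: {}  — dead — no transitions
rest 'dcac' ignored (set empty)
after full input: {}  (accept=11 not in)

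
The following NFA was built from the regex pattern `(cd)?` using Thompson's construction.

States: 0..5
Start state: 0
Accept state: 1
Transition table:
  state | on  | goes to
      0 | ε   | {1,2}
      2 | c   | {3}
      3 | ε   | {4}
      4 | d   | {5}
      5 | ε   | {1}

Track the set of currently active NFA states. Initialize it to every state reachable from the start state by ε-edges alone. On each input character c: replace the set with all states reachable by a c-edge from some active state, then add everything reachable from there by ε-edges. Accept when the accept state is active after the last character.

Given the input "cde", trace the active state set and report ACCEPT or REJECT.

Answer: REJECT

Trace:
initial (ε-close {0}): {0,1,2}
'c' @ 1: {3,4}
'd' @ 2: {1,5}  [accepting]
'e' @ 3: {}  — no active states
final: {}; accept 1 not in set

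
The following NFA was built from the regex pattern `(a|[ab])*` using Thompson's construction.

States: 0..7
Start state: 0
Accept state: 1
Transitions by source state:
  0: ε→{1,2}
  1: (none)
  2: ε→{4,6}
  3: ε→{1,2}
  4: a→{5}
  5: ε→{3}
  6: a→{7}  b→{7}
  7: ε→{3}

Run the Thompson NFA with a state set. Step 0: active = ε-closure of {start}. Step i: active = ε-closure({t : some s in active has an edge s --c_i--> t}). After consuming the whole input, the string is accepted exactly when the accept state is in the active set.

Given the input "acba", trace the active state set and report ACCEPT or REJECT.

Answer: REJECT

Steps:
S₀ = ε-closure({0}) = {0,1,2,4,6}
'a' @ 1: {1,2,3,4,5,6,7}  ✓accept
'c' @ 2: {}  — no active states
rest 'ba' ignored (set empty)
end set {} — state 1 not in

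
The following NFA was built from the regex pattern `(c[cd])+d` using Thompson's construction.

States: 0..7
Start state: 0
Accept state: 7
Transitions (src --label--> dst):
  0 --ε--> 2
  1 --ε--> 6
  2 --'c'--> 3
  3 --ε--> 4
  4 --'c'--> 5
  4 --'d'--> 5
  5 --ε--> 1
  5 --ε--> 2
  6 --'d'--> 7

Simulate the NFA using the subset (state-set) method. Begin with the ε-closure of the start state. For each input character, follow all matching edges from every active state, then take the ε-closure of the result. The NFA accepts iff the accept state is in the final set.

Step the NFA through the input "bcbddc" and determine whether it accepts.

Answer: REJECT

Derivation:
S₀ = ε-closure({0}) = {0,2}
'b' @ 1: {}  — dead — no transitions
rest 'cbddc' ignored (set empty)
end set {} — state 7 not in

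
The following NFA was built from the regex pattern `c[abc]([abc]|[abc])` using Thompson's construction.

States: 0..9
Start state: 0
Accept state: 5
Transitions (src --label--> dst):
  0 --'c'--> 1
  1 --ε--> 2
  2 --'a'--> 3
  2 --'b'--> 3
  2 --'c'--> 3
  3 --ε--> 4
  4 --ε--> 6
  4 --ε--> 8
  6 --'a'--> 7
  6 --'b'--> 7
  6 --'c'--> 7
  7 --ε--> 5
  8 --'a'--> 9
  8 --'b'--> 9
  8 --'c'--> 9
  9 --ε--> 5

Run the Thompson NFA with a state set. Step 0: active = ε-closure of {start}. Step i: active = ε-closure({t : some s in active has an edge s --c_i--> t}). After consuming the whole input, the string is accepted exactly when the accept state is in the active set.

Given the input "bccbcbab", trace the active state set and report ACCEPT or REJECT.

Answer: REJECT

Trace:
start: ε-closure({0}) = {0}
'b' @ 1: {}  — no active states
rest 'ccbcbab' ignored (set empty)
final: {}; accept 5 not in set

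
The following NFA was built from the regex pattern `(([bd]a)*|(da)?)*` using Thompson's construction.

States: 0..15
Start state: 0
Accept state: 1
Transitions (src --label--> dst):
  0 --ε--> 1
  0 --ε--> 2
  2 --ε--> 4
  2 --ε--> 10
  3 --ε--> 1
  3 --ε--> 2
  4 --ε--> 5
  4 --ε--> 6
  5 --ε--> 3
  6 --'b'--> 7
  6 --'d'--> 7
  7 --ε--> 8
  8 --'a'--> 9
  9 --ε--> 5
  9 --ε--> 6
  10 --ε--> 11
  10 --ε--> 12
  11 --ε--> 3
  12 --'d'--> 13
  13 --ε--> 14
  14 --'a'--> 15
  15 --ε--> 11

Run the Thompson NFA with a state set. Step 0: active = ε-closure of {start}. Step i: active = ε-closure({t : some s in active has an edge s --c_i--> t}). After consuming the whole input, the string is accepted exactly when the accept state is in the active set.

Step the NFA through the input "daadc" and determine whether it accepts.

Answer: REJECT

Steps:
initial (ε-close {0}): {0,1,2,3,4,5,6,10,11,12}
'd' @ 1: {7,8,13,14}
'a' @ 2: {1,2,3,4,5,6,9,10,11,12,15}  ✓accept
'a' @ 3: {}  — no active states
rest 'dc' ignored (set empty)
final: {}; accept 1 not in set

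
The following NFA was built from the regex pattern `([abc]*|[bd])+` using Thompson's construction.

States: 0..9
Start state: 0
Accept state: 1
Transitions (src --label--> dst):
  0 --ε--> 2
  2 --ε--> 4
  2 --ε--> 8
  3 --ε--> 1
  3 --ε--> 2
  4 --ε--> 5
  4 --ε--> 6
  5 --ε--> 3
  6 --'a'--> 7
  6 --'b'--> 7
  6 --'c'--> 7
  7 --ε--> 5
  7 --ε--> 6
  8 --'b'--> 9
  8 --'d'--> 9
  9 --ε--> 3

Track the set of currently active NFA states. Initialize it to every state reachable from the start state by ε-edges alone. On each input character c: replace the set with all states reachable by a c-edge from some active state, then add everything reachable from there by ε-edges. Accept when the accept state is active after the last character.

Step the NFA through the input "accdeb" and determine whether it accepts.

start: ε-closure({0}) = {0,1,2,3,4,5,6,8}
'a' @ 1: {1,2,3,4,5,6,7,8}  [accepting]
'c' @ 2: {1,2,3,4,5,6,7,8}  [accepting]
'c' @ 3: {1,2,3,4,5,6,7,8}  [accepting]
'd' @ 4: {1,2,3,4,5,6,8,9}  [accepting]
'e' @ 5: {}  — no active states
rest 'b' ignored (set empty)
final: {}; accept 1 not in set

Answer: REJECT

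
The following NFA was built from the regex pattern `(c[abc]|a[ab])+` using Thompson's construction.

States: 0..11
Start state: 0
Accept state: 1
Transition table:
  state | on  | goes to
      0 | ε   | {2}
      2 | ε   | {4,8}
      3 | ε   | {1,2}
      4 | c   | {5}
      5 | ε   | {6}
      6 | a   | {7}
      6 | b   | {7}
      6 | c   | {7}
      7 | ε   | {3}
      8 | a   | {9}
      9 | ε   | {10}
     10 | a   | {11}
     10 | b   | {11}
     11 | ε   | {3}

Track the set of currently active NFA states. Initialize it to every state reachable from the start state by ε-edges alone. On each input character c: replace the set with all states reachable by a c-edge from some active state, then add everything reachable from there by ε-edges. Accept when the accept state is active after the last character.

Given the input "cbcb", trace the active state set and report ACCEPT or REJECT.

start: ε-closure({0}) = {0,2,4,8}
'c' @ 1: {5,6}
'b' @ 2: {1,2,3,4,7,8}  [accepting]
'c' @ 3: {5,6}
'b' @ 4: {1,2,3,4,7,8}  [accepting]
final: {1,2,3,4,7,8}; accept 1 in set

Answer: ACCEPT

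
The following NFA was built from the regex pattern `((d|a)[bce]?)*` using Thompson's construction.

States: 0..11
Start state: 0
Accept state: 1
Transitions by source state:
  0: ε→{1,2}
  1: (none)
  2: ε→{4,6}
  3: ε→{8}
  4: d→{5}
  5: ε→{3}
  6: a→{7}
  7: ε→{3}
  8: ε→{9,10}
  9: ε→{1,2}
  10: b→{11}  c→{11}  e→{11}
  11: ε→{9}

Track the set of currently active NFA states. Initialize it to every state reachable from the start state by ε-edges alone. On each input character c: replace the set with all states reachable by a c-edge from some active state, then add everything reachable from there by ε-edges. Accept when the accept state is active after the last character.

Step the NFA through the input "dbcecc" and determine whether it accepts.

start: ε-closure({0}) = {0,1,2,4,6}
'd' @ 1: {1,2,3,4,5,6,8,9,10}  [accepting]
'b' @ 2: {1,2,4,6,9,11}  [accepting]
'c' @ 3: {}  — no active states
rest 'ecc' ignored (set empty)
end set {} — state 1 not in

Answer: REJECT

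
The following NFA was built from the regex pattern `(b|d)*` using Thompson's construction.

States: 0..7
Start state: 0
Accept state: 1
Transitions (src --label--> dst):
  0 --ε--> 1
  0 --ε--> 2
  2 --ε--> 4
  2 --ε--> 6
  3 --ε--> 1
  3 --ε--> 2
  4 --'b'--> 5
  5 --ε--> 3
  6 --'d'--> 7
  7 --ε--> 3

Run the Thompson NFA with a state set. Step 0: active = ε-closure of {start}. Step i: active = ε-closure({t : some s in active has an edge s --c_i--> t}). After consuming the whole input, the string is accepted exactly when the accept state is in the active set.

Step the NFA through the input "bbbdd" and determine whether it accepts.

Answer: ACCEPT

Derivation:
S₀ = ε-closure({0}) = {0,1,2,4,6}
'b' @ 1: {1,2,3,4,5,6}  [accepting]
'b' @ 2: {1,2,3,4,5,6}  [accepting]
'b' @ 3: {1,2,3,4,5,6}  [accepting]
'd' @ 4: {1,2,3,4,6,7}  [accepting]
'd' @ 5: {1,2,3,4,6,7}  [accepting]
end set {1,2,3,4,6,7} — state 1 in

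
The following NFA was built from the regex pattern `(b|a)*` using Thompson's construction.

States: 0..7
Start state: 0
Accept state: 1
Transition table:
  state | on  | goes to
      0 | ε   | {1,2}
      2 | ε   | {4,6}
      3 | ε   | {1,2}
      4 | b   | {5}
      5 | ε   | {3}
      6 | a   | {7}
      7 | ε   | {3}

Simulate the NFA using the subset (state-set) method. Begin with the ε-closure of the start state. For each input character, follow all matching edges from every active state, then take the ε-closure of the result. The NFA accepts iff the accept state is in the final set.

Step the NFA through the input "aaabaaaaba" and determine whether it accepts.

start: ε-closure({0}) = {0,1,2,4,6}
'a' @ 1: {1,2,3,4,6,7}  [accepting]
'a' @ 2: {1,2,3,4,6,7}  [accepting]
'a' @ 3: {1,2,3,4,6,7}  [accepting]
'b' @ 4: {1,2,3,4,5,6}  [accepting]
'a' @ 5: {1,2,3,4,6,7}  [accepting]
'a' @ 6: {1,2,3,4,6,7}  [accepting]
'a' @ 7: {1,2,3,4,6,7}  [accepting]
'a' @ 8: {1,2,3,4,6,7}  [accepting]
'b' @ 9: {1,2,3,4,5,6}  [accepting]
'a' @ 10: {1,2,3,4,6,7}  [accepting]
final: {1,2,3,4,6,7}; accept 1 in set

Answer: ACCEPT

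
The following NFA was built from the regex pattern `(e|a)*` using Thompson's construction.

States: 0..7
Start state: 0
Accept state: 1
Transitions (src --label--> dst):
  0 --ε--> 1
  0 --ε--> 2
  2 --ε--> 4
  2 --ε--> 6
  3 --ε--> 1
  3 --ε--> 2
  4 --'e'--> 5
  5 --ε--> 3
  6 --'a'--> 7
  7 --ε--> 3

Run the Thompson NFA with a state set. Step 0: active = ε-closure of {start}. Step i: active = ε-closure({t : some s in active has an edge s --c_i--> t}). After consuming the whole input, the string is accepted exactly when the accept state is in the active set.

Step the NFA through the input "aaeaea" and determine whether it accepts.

Answer: ACCEPT

Derivation:
start: ε-closure({0}) = {0,1,2,4,6}
'a' @ 1: {1,2,3,4,6,7}  [accepting]
'a' @ 2: {1,2,3,4,6,7}  [accepting]
'e' @ 3: {1,2,3,4,5,6}  [accepting]
'a' @ 4: {1,2,3,4,6,7}  [accepting]
'e' @ 5: {1,2,3,4,5,6}  [accepting]
'a' @ 6: {1,2,3,4,6,7}  [accepting]
end set {1,2,3,4,6,7} — state 1 in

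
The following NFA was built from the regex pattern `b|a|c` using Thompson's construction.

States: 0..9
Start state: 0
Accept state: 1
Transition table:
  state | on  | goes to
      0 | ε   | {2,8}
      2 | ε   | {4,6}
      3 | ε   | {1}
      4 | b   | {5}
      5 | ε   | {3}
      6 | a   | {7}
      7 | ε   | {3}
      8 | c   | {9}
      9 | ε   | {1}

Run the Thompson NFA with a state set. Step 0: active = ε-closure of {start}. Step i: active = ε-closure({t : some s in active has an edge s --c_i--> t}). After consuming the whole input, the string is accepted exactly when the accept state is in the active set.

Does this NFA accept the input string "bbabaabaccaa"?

start: ε-closure({0}) = {0,2,4,6,8}
'b' @ 1: {1,3,5}  ✓accept
'b' @ 2: {}  — no active states
rest 'abaabaccaa' ignored (set empty)
final: {}; accept 1 not in set

Answer: REJECT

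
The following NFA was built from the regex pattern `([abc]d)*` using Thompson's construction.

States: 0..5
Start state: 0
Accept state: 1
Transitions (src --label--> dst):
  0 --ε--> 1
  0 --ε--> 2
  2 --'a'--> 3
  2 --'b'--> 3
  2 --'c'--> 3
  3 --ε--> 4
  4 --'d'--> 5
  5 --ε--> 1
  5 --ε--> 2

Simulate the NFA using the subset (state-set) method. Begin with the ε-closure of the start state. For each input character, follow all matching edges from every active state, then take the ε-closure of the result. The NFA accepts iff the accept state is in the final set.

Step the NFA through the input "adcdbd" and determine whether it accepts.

initial (ε-close {0}): {0,1,2}
'a' @ 1: {3,4}
'd' @ 2: {1,2,5}  [accepting]
'c' @ 3: {3,4}
'd' @ 4: {1,2,5}  [accepting]
'b' @ 5: {3,4}
'd' @ 6: {1,2,5}  [accepting]
final: {1,2,5}; accept 1 in set

Answer: ACCEPT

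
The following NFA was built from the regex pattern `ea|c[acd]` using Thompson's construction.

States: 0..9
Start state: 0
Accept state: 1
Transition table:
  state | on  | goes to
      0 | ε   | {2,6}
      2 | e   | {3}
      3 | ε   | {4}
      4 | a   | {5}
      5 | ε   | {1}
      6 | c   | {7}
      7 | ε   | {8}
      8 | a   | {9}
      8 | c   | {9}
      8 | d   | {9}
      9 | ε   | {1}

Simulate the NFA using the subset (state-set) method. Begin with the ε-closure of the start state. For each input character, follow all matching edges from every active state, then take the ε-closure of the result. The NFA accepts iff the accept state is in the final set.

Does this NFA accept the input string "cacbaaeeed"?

Answer: REJECT

Trace:
initial (ε-close {0}): {0,2,6}
'c' @ 1: {7,8}
'a' @ 2: {1,9}  ✓accept
'c' @ 3: {}  — dead — no transitions
rest 'baaeeed' ignored (set empty)
after full input: {}  (accept=1 not in)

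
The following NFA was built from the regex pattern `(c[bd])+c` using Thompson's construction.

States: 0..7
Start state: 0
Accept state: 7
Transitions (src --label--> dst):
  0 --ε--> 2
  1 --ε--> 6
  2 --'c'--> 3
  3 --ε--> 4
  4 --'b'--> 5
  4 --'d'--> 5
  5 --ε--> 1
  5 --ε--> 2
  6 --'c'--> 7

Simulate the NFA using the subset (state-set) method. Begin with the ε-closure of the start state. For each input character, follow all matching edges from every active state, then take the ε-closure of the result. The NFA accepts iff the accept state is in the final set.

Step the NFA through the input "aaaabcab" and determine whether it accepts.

Answer: REJECT

Steps:
start: ε-closure({0}) = {0,2}
'a' @ 1: {}  — no active states
rest 'aaabcab' ignored (set empty)
end set {} — state 7 not in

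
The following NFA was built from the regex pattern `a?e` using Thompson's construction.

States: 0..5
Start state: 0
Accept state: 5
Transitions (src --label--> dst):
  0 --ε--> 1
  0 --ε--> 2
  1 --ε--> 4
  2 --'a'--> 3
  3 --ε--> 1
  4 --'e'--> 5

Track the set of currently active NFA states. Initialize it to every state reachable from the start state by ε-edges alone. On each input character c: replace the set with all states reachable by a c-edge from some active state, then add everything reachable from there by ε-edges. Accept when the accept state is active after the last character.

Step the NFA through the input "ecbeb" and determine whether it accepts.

S₀ = ε-closure({0}) = {0,1,2,4}
'e' @ 1: {5}  [accepting]
'c' @ 2: {}  — state set empty
rest 'beb' ignored (set empty)
end set {} — state 5 not in

Answer: REJECT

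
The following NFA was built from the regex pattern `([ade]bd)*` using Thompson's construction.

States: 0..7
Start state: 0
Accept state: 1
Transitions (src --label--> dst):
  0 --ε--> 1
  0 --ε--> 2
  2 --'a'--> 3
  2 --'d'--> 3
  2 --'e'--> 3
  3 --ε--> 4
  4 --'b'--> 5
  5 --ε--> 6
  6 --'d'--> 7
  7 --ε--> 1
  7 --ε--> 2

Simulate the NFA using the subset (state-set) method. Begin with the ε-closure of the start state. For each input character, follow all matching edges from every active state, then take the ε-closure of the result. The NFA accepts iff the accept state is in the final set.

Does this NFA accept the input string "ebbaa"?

Answer: REJECT

Derivation:
start: ε-closure({0}) = {0,1,2}
'e' @ 1: {3,4}
'b' @ 2: {5,6}
'b' @ 3: {}  — dead — no transitions
rest 'aa' ignored (set empty)
end set {} — state 1 not in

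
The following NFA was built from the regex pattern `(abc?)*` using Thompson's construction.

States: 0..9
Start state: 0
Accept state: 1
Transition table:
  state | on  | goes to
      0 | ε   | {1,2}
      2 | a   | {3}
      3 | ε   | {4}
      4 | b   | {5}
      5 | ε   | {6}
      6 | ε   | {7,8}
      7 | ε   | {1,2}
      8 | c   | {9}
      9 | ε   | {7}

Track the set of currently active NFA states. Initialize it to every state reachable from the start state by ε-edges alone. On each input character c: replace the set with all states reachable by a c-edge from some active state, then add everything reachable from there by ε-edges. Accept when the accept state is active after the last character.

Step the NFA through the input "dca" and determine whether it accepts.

Answer: REJECT

Derivation:
S₀ = ε-closure({0}) = {0,1,2}
'd' @ 1: {}  — dead — no transitions
rest 'ca' ignored (set empty)
final: {}; accept 1 not in set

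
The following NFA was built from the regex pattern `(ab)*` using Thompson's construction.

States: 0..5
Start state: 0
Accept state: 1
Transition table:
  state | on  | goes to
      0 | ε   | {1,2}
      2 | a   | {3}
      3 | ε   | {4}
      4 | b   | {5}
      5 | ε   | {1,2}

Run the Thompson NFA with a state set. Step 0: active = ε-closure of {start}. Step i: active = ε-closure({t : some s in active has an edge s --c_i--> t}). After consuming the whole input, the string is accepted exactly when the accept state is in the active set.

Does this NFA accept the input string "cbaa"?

Answer: REJECT

Steps:
initial (ε-close {0}): {0,1,2}
'c' @ 1: {}  — state set empty
rest 'baa' ignored (set empty)
end set {} — state 1 not in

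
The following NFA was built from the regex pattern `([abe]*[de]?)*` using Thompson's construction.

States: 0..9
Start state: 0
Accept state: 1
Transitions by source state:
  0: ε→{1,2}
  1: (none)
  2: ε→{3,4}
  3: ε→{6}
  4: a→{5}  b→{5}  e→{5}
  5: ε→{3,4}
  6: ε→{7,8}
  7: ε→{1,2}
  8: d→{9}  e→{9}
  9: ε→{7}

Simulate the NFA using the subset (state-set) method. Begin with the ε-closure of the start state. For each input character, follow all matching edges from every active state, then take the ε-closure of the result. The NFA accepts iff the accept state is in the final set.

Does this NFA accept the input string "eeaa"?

S₀ = ε-closure({0}) = {0,1,2,3,4,6,7,8}
'e' @ 1: {1,2,3,4,5,6,7,8,9}  ✓accept
'e' @ 2: {1,2,3,4,5,6,7,8,9}  ✓accept
'a' @ 3: {1,2,3,4,5,6,7,8}  ✓accept
'a' @ 4: {1,2,3,4,5,6,7,8}  ✓accept
end set {1,2,3,4,5,6,7,8} — state 1 in

Answer: ACCEPT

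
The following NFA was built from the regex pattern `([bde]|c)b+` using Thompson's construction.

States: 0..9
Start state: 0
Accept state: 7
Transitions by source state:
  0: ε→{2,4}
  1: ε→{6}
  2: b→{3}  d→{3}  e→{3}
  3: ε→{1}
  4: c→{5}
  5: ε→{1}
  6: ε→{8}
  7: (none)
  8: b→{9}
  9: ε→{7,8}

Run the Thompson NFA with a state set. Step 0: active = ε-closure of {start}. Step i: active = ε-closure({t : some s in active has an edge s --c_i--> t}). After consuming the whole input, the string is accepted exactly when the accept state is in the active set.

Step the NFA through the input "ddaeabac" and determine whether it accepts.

Answer: REJECT

Trace:
start: ε-closure({0}) = {0,2,4}
'd' @ 1: {1,3,6,8}
'd' @ 2: {}  — state set empty
rest 'aeabac' ignored (set empty)
end set {} — state 7 not in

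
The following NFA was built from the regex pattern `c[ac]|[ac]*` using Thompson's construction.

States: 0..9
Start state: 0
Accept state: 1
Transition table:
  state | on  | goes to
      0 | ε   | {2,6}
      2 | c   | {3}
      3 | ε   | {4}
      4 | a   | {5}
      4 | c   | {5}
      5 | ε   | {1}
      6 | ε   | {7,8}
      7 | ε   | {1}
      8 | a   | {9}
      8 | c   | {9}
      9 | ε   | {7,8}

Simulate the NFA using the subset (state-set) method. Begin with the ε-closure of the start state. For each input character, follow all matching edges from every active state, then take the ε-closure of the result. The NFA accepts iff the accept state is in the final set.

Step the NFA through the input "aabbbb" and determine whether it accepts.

Answer: REJECT

Steps:
S₀ = ε-closure({0}) = {0,1,2,6,7,8}
'a' @ 1: {1,7,8,9}  [accepting]
'a' @ 2: {1,7,8,9}  [accepting]
'b' @ 3: {}  — dead — no transitions
rest 'bbb' ignored (set empty)
after full input: {}  (accept=1 not in)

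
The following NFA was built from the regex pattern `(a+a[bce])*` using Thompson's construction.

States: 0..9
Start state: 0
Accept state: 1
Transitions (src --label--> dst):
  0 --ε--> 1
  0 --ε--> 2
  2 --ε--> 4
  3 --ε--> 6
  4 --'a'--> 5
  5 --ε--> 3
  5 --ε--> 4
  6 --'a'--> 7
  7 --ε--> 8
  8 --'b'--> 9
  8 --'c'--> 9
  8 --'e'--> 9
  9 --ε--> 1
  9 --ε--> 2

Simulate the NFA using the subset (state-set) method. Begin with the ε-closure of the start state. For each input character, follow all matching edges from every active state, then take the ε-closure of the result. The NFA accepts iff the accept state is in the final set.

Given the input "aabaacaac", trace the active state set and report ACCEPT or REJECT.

Answer: ACCEPT

Derivation:
start: ε-closure({0}) = {0,1,2,4}
'a' @ 1: {3,4,5,6}
'a' @ 2: {3,4,5,6,7,8}
'b' @ 3: {1,2,4,9}  [accepting]
'a' @ 4: {3,4,5,6}
'a' @ 5: {3,4,5,6,7,8}
'c' @ 6: {1,2,4,9}  [accepting]
'a' @ 7: {3,4,5,6}
'a' @ 8: {3,4,5,6,7,8}
'c' @ 9: {1,2,4,9}  [accepting]
end set {1,2,4,9} — state 1 in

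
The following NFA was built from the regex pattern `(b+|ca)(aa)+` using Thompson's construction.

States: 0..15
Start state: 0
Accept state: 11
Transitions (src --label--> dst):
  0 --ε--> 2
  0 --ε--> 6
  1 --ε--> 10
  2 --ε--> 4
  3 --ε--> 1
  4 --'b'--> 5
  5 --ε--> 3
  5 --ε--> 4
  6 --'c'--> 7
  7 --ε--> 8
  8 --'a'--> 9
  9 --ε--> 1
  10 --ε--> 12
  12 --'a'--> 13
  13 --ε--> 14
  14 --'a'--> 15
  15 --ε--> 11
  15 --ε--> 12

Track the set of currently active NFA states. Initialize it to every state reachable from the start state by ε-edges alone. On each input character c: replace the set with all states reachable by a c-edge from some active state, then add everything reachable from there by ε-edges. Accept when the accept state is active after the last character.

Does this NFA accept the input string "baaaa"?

start: ε-closure({0}) = {0,2,4,6}
'b' @ 1: {1,3,4,5,10,12}
'a' @ 2: {13,14}
'a' @ 3: {11,12,15}  [accepting]
'a' @ 4: {13,14}
'a' @ 5: {11,12,15}  [accepting]
final: {11,12,15}; accept 11 in set

Answer: ACCEPT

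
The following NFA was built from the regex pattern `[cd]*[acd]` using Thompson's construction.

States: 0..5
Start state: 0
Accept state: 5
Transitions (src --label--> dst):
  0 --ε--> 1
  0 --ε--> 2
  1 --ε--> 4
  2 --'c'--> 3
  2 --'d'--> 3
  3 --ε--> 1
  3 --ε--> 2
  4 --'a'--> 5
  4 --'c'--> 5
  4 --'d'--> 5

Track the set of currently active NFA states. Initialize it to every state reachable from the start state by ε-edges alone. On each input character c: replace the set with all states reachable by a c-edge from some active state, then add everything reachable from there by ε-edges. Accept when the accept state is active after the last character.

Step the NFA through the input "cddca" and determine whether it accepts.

Answer: ACCEPT

Derivation:
S₀ = ε-closure({0}) = {0,1,2,4}
'c' @ 1: {1,2,3,4,5}  [accepting]
'd' @ 2: {1,2,3,4,5}  [accepting]
'd' @ 3: {1,2,3,4,5}  [accepting]
'c' @ 4: {1,2,3,4,5}  [accepting]
'a' @ 5: {5}  [accepting]
after full input: {5}  (accept=5 in)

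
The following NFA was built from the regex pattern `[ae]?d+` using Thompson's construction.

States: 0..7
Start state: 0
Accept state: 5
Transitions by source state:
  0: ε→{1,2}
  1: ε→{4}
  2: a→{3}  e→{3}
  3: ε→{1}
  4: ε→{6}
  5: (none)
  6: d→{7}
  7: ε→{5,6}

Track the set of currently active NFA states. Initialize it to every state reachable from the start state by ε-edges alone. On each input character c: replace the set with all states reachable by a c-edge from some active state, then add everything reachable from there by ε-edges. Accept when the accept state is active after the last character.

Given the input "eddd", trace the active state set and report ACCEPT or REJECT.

start: ε-closure({0}) = {0,1,2,4,6}
'e' @ 1: {1,3,4,6}
'd' @ 2: {5,6,7}  ✓accept
'd' @ 3: {5,6,7}  ✓accept
'd' @ 4: {5,6,7}  ✓accept
final: {5,6,7}; accept 5 in set

Answer: ACCEPT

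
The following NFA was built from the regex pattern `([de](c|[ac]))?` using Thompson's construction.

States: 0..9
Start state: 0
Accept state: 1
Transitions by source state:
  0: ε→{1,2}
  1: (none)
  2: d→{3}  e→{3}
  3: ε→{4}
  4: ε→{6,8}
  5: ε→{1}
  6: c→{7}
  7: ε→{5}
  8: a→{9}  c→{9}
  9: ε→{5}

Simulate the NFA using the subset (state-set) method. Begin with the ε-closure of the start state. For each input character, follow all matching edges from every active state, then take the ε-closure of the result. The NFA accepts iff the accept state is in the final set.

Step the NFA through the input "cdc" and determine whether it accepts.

Answer: REJECT

Derivation:
S₀ = ε-closure({0}) = {0,1,2}
'c' @ 1: {}  — dead — no transitions
rest 'dc' ignored (set empty)
final: {}; accept 1 not in set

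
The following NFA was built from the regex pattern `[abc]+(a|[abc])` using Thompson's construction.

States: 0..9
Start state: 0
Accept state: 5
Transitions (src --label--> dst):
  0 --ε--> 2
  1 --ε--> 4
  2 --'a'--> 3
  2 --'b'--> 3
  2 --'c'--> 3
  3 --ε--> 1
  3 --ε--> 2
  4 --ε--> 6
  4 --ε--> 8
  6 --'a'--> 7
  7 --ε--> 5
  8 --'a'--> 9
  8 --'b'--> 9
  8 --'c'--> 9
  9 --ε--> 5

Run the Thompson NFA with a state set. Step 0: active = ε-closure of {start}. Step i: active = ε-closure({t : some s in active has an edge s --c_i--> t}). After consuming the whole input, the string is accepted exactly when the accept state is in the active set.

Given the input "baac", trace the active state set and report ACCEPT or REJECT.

start: ε-closure({0}) = {0,2}
'b' @ 1: {1,2,3,4,6,8}
'a' @ 2: {1,2,3,4,5,6,7,8,9}  ✓accept
'a' @ 3: {1,2,3,4,5,6,7,8,9}  ✓accept
'c' @ 4: {1,2,3,4,5,6,8,9}  ✓accept
after full input: {1,2,3,4,5,6,8,9}  (accept=5 in)

Answer: ACCEPT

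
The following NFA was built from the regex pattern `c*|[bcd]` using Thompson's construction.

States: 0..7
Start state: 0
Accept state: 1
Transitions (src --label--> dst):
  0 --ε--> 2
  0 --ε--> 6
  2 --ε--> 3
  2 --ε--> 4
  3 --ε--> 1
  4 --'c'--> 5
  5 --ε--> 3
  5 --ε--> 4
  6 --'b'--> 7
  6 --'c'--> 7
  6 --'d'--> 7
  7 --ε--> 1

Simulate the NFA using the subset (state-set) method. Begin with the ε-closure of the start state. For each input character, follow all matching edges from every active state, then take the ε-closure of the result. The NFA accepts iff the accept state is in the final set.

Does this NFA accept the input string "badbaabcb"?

S₀ = ε-closure({0}) = {0,1,2,3,4,6}
'b' @ 1: {1,7}  [accepting]
'a' @ 2: {}  — no active states
rest 'dbaabcb' ignored (set empty)
final: {}; accept 1 not in set

Answer: REJECT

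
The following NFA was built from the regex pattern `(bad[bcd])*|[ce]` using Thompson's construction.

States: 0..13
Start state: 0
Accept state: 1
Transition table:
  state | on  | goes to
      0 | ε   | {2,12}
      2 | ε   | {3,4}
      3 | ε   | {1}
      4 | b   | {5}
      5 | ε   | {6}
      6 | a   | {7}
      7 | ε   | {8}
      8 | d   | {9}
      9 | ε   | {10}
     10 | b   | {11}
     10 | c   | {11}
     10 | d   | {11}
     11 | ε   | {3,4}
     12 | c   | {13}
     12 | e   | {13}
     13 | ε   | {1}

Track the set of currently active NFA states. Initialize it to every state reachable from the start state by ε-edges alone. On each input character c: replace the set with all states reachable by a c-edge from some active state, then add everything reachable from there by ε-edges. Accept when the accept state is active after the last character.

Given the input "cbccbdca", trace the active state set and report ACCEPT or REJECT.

Answer: REJECT

Derivation:
S₀ = ε-closure({0}) = {0,1,2,3,4,12}
'c' @ 1: {1,13}  (accept∈set)
'b' @ 2: {}  — dead — no transitions
rest 'ccbdca' ignored (set empty)
after full input: {}  (accept=1 not in)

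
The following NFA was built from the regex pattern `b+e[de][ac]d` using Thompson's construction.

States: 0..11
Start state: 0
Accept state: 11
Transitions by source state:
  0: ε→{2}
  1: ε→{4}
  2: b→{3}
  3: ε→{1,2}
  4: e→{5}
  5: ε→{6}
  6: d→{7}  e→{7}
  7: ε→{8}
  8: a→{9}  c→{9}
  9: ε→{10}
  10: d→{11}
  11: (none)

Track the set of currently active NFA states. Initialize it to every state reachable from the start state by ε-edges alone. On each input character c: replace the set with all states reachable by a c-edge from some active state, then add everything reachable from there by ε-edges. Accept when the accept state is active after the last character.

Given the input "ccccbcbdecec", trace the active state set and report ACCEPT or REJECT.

initial (ε-close {0}): {0,2}
'c' @ 1: {}  — state set empty
rest 'cccbcbdecec' ignored (set empty)
after full input: {}  (accept=11 not in)

Answer: REJECT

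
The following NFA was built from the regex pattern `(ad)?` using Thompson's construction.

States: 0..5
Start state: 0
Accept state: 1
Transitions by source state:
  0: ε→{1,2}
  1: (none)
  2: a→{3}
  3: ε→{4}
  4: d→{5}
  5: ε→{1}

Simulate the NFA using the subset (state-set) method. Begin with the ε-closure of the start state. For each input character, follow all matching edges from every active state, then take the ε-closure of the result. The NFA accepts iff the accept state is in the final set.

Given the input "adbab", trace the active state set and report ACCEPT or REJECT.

Answer: REJECT

Trace:
S₀ = ε-closure({0}) = {0,1,2}
'a' @ 1: {3,4}
'd' @ 2: {1,5}  ✓accept
'b' @ 3: {}  — no active states
rest 'ab' ignored (set empty)
end set {} — state 1 not in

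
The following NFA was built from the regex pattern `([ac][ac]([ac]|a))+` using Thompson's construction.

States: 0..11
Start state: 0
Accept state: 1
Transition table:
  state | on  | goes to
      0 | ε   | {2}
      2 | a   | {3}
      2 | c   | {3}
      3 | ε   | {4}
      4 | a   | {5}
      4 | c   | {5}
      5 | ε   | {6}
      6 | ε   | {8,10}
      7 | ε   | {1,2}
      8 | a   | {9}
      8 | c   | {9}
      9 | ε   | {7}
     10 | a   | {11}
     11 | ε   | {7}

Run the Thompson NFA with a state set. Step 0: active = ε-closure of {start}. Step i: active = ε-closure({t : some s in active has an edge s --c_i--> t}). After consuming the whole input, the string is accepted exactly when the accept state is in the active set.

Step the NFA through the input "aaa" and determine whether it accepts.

S₀ = ε-closure({0}) = {0,2}
'a' @ 1: {3,4}
'a' @ 2: {5,6,8,10}
'a' @ 3: {1,2,7,9,11}  [accepting]
end set {1,2,7,9,11} — state 1 in

Answer: ACCEPT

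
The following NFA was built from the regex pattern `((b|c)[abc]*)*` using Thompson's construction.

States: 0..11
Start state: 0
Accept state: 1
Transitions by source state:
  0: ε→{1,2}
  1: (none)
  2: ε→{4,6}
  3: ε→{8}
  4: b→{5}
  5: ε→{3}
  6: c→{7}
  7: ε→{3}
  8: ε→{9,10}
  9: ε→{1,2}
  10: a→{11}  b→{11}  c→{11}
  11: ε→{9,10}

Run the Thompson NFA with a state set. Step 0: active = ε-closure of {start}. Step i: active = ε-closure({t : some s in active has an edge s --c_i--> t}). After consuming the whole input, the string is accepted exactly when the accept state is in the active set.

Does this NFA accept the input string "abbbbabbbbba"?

Answer: REJECT

Steps:
start: ε-closure({0}) = {0,1,2,4,6}
'a' @ 1: {}  — state set empty
rest 'bbbbabbbbba' ignored (set empty)
end set {} — state 1 not in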